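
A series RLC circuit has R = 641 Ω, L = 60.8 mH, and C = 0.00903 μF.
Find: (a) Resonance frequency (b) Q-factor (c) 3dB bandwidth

Step 1 — Resonance condition Im(Z)=0 gives ω₀ = 1/√(LC).
Step 2 — ω₀ = 1/√(0.0608·9.03e-09) = 4.268e+04 rad/s.
Step 3 — f₀ = ω₀/(2π) = 6792 Hz.
Step 4 — Series Q: Q = ω₀L/R = 4.268e+04·0.0608/641 = 4.048.
Step 5 — 3dB bandwidth: Δω = ω₀/Q = 1.054e+04 rad/s; BW = Δω/(2π) = 1678 Hz.

(a) f₀ = 6792 Hz  (b) Q = 4.048  (c) BW = 1678 Hz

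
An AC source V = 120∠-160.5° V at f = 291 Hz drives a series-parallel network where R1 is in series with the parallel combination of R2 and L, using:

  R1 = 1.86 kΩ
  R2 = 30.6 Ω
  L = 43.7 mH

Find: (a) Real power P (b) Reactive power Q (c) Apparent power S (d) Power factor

Step 1 — Angular frequency: ω = 2π·f = 2π·291 = 1828 rad/s.
Step 2 — Component impedances:
  R1: Z = R = 1860 Ω
  R2: Z = R = 30.6 Ω
  L: Z = jωL = j·1828·0.0437 = 0 + j79.9 Ω
Step 3 — Parallel branch: R2 || L = 1/(1/R2 + 1/L) = 26.69 + j10.22 Ω.
Step 4 — Series with R1: Z_total = R1 + (R2 || L) = 1887 + j10.22 Ω = 1887∠0.3° Ω.
Step 5 — Source phasor: V = 120∠-160.5° V = -113.1 - j40.06 V.
Step 6 — Current: I = V / Z = -0.06007 - j0.02091 A = 0.0636∠-160.8° A.
Step 7 — Complex power: S = V·I* = 7.632 + j0.04134 VA.
Step 8 — Real power: P = Re(S) = 7.632 W.
Step 9 — Reactive power: Q = Im(S) = 0.04134 VAR.
Step 10 — Apparent power: |S| = 7.632 VA.
Step 11 — Power factor: PF = P/|S| = 1 (lagging).

(a) P = 7.632 W  (b) Q = 0.04134 VAR  (c) S = 7.632 VA  (d) PF = 1 (lagging)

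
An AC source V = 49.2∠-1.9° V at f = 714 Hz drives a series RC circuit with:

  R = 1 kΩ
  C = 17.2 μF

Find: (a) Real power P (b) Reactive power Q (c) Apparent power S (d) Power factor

Step 1 — Angular frequency: ω = 2π·f = 2π·714 = 4486 rad/s.
Step 2 — Component impedances:
  R: Z = R = 1000 Ω
  C: Z = 1/(jωC) = -j/(ω·C) = 0 - j12.96 Ω
Step 3 — Series combination: Z_total = R + C = 1000 - j12.96 Ω = 1000∠-0.7° Ω.
Step 4 — Source phasor: V = 49.2∠-1.9° V = 49.17 - j1.631 V.
Step 5 — Current: I = V / Z = 0.04919 - j0.0009938 A = 0.0492∠-1.2° A.
Step 6 — Complex power: S = V·I* = 2.42 - j0.03137 VA.
Step 7 — Real power: P = Re(S) = 2.42 W.
Step 8 — Reactive power: Q = Im(S) = -0.03137 VAR.
Step 9 — Apparent power: |S| = 2.42 VA.
Step 10 — Power factor: PF = P/|S| = 0.9999 (leading).

(a) P = 2.42 W  (b) Q = -0.03137 VAR  (c) S = 2.42 VA  (d) PF = 0.9999 (leading)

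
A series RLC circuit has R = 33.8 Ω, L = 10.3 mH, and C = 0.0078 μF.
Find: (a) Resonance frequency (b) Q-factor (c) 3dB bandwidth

Step 1 — Resonance: ω₀ = 1/√(LC) = 1/√(0.0103·7.8e-09) = 1.116e+05 rad/s.
Step 2 — f₀ = ω₀/(2π) = 1.776e+04 Hz.
Step 3 — Series Q: Q = ω₀L/R = 1.116e+05·0.0103/33.8 = 34.
Step 4 — Bandwidth: Δω = ω₀/Q = 3282 rad/s; BW = Δω/(2π) = 522.3 Hz.

(a) f₀ = 1.776e+04 Hz  (b) Q = 34  (c) BW = 522.3 Hz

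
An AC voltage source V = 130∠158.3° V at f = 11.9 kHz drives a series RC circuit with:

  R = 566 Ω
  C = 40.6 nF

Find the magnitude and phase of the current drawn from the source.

Step 1 — Angular frequency: ω = 2π·f = 2π·1.19e+04 = 7.477e+04 rad/s.
Step 2 — Component impedances:
  R: Z = R = 566 Ω
  C: Z = 1/(jωC) = -j/(ω·C) = 0 - j329.4 Ω
Step 3 — Series combination: Z_total = R + C = 566 - j329.4 Ω = 654.9∠-30.2° Ω.
Step 4 — Source phasor: V = 130∠158.3° V = -120.8 + j48.07 V.
Step 5 — Ohm's law: I = V / Z_total = (-120.8 + j48.07) / (566 - j329.4) = -0.1963 - j0.02934 A.
Step 6 — Convert to polar: |I| = 0.1985 A, ∠I = -171.5°.

I = 0.1985∠-171.5° A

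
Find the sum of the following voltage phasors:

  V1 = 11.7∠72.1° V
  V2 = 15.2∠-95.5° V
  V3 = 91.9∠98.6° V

Step 1 — Convert each phasor to rectangular form:
  V1 = 11.7·(cos(72.1°) + j·sin(72.1°)) = 3.596 + j11.13 V
  V2 = 15.2·(cos(-95.5°) + j·sin(-95.5°)) = -1.457 - j15.13 V
  V3 = 91.9·(cos(98.6°) + j·sin(98.6°)) = -13.74 + j90.87 V
Step 2 — Sum components: V_total = -11.6 + j86.87 V.
Step 3 — Convert to polar: |V_total| = 87.64 V, ∠V_total = 97.6°.

V_total = 87.64∠97.6° V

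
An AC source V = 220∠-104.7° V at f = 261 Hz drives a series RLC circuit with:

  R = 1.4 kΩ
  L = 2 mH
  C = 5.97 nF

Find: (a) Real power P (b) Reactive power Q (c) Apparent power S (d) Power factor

Step 1 — Angular frequency: ω = 2π·f = 2π·261 = 1640 rad/s.
Step 2 — Component impedances:
  R: Z = R = 1400 Ω
  L: Z = jωL = j·1640·0.002 = 0 + j3.28 Ω
  C: Z = 1/(jωC) = -j/(ω·C) = 0 - j1.021e+05 Ω
Step 3 — Series combination: Z_total = R + L + C = 1400 - j1.021e+05 Ω = 1.021e+05∠-89.2° Ω.
Step 4 — Source phasor: V = 220∠-104.7° V = -55.83 - j212.8 V.
Step 5 — Current: I = V / Z = 0.002076 - j0.000575 A = 0.002154∠-15.5° A.
Step 6 — Complex power: S = V·I* = 0.006494 - j0.4738 VA.
Step 7 — Real power: P = Re(S) = 0.006494 W.
Step 8 — Reactive power: Q = Im(S) = -0.4738 VAR.
Step 9 — Apparent power: |S| = 0.4738 VA.
Step 10 — Power factor: PF = P/|S| = 0.01371 (leading).

(a) P = 0.006494 W  (b) Q = -0.4738 VAR  (c) S = 0.4738 VA  (d) PF = 0.01371 (leading)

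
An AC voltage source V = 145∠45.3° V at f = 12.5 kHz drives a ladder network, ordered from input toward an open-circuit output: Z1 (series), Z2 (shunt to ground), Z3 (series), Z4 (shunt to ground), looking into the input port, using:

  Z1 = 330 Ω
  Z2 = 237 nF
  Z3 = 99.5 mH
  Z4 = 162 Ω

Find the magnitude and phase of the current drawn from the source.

Step 1 — Angular frequency: ω = 2π·f = 2π·1.25e+04 = 7.854e+04 rad/s.
Step 2 — Component impedances:
  Z1: Z = R = 330 Ω
  Z2: Z = 1/(jωC) = -j/(ω·C) = 0 - j53.72 Ω
  Z3: Z = jωL = j·7.854e+04·0.0995 = 0 + j7815 Ω
  Z4: Z = R = 162 Ω
Step 3 — Ladder network (open output): work backward from the far end, alternating series and parallel combinations. Z_in = 330 - j54.09 Ω = 334.4∠-9.3° Ω.
Step 4 — Source phasor: V = 145∠45.3° V = 102 + j103.1 V.
Step 5 — Ohm's law: I = V / Z_total = (102 + j103.1) / (330 - j54.09) = 0.2511 + j0.3535 A.
Step 6 — Convert to polar: |I| = 0.4336 A, ∠I = 54.6°.

I = 0.4336∠54.6° A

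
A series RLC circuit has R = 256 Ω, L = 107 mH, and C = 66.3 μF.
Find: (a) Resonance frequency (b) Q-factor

Step 1 — Resonance condition Im(Z)=0 gives ω₀ = 1/√(LC).
Step 2 — ω₀ = 1/√(0.107·6.63e-05) = 375.4 rad/s.
Step 3 — f₀ = ω₀/(2π) = 59.75 Hz.
Step 4 — Series Q: Q = ω₀L/R = 375.4·0.107/256 = 0.1569.

(a) f₀ = 59.75 Hz  (b) Q = 0.1569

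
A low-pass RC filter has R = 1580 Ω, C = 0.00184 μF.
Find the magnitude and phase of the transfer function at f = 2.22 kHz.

Step 1 — Angular frequency: ω = 2π·2220 = 1.395e+04 rad/s.
Step 2 — Transfer function: H(jω) = 1/(1 + jωRC).
Step 3 — Denominator: 1 + jωRC = 1 + j·1.395e+04·1580·1.84e-09 = 1 + j0.04055.
Step 4 — H = 0.9984 - j0.04049.
Step 5 — Magnitude: |H| = 0.9992 (-0.0 dB); phase: φ = -2.3°.

|H| = 0.9992 (-0.0 dB), φ = -2.3°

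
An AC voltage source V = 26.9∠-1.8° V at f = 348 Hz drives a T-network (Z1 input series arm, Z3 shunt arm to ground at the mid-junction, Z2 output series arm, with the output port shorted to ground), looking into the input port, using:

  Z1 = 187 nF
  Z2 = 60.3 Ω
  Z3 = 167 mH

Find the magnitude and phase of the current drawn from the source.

Step 1 — Angular frequency: ω = 2π·f = 2π·348 = 2187 rad/s.
Step 2 — Component impedances:
  Z1: Z = 1/(jωC) = -j/(ω·C) = 0 - j2446 Ω
  Z2: Z = R = 60.3 Ω
  Z3: Z = jωL = j·2187·0.167 = 0 + j365.2 Ω
Step 3 — With the output port shorted to ground, the output series arm Z2 runs from the junction to ground; the shunt arm Z3 also runs from the junction to ground. They appear in parallel: Z3 || Z2 = 58.7 + j9.693 Ω.
Step 4 — Series with input arm Z1: Z_in = Z1 + (Z3 || Z2) = 58.7 - j2436 Ω = 2437∠-88.6° Ω.
Step 5 — Source phasor: V = 26.9∠-1.8° V = 26.89 - j0.8449 V.
Step 6 — Ohm's law: I = V / Z_total = (26.89 - j0.8449) / (58.7 - j2436) = 0.0006125 + j0.01102 A.
Step 7 — Convert to polar: |I| = 0.01104 A, ∠I = 86.8°.

I = 0.01104∠86.8° A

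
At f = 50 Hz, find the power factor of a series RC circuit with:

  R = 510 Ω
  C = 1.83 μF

Step 1 — Angular frequency: ω = 2π·f = 2π·50 = 314.2 rad/s.
Step 2 — Component impedances:
  R: Z = R = 510 Ω
  C: Z = 1/(jωC) = -j/(ω·C) = 0 - j1739 Ω
Step 3 — Series combination: Z_total = R + C = 510 - j1739 Ω = 1813∠-73.7° Ω.
Step 4 — Power factor: PF = cos(φ) = Re(Z)/|Z| = 510/1812.6 = 0.2814.
Step 5 — Type: Im(Z) = -1739 ⇒ leading (phase φ = -73.7°).

PF = 0.2814 (leading, φ = -73.7°)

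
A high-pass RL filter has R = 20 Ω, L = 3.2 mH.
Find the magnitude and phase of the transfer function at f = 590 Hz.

Step 1 — Angular frequency: ω = 2π·590 = 3707 rad/s.
Step 2 — Transfer function: H(jω) = jωL/(R + jωL).
Step 3 — Numerator jωL = j·11.86; denominator R + jωL = 20 + j11.86.
Step 4 — H = 0.2602 + j0.4388.
Step 5 — Magnitude: |H| = 0.5101 (-5.8 dB); phase: φ = 59.3°.

|H| = 0.5101 (-5.8 dB), φ = 59.3°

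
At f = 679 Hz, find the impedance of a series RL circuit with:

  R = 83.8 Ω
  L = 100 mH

Step 1 — Angular frequency: ω = 2π·f = 2π·679 = 4266 rad/s.
Step 2 — Component impedances:
  R: Z = R = 83.8 Ω
  L: Z = jωL = j·4266·0.1 = 0 + j426.6 Ω
Step 3 — Series combination: Z_total = R + L = 83.8 + j426.6 Ω = 434.8∠78.9° Ω.

Z = 83.8 + j426.6 Ω = 434.8∠78.9° Ω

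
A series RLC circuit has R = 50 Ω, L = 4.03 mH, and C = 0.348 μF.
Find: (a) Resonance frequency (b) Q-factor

Step 1 — Resonance condition Im(Z)=0 gives ω₀ = 1/√(LC).
Step 2 — ω₀ = 1/√(0.00403·3.48e-07) = 2.67e+04 rad/s.
Step 3 — f₀ = ω₀/(2π) = 4250 Hz.
Step 4 — Series Q: Q = ω₀L/R = 2.67e+04·0.00403/50 = 2.152.

(a) f₀ = 4250 Hz  (b) Q = 2.152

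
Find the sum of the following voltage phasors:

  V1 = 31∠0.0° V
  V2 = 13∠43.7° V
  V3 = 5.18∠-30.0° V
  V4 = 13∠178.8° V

Step 1 — Convert each phasor to rectangular form:
  V1 = 31·(cos(0.0°) + j·sin(0.0°)) = 31 V
  V2 = 13·(cos(43.7°) + j·sin(43.7°)) = 9.399 + j8.981 V
  V3 = 5.18·(cos(-30.0°) + j·sin(-30.0°)) = 4.486 - j2.59 V
  V4 = 13·(cos(178.8°) + j·sin(178.8°)) = -13 + j0.2723 V
Step 2 — Sum components: V_total = 31.89 + j6.664 V.
Step 3 — Convert to polar: |V_total| = 32.58 V, ∠V_total = 11.8°.

V_total = 32.58∠11.8° V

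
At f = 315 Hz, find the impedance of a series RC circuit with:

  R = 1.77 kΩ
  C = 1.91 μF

Step 1 — Angular frequency: ω = 2π·f = 2π·315 = 1979 rad/s.
Step 2 — Component impedances:
  R: Z = R = 1770 Ω
  C: Z = 1/(jωC) = -j/(ω·C) = 0 - j264.5 Ω
Step 3 — Series combination: Z_total = R + C = 1770 - j264.5 Ω = 1790∠-8.5° Ω.

Z = 1770 - j264.5 Ω = 1790∠-8.5° Ω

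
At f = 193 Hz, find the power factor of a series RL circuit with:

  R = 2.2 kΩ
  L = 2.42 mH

Step 1 — Angular frequency: ω = 2π·f = 2π·193 = 1213 rad/s.
Step 2 — Component impedances:
  R: Z = R = 2200 Ω
  L: Z = jωL = j·1213·0.00242 = 0 + j2.935 Ω
Step 3 — Series combination: Z_total = R + L = 2200 + j2.935 Ω = 2200∠0.1° Ω.
Step 4 — Power factor: PF = cos(φ) = Re(Z)/|Z| = 2200/2200 = 1.
Step 5 — Type: Im(Z) = 2.935 ⇒ lagging (phase φ = 0.1°).

PF = 1 (lagging, φ = 0.1°)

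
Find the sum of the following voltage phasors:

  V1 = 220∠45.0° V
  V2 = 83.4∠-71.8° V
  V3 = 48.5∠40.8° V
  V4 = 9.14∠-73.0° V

Step 1 — Convert each phasor to rectangular form:
  V1 = 220·(cos(45.0°) + j·sin(45.0°)) = 155.6 + j155.6 V
  V2 = 83.4·(cos(-71.8°) + j·sin(-71.8°)) = 26.05 - j79.23 V
  V3 = 48.5·(cos(40.8°) + j·sin(40.8°)) = 36.71 + j31.69 V
  V4 = 9.14·(cos(-73.0°) + j·sin(-73.0°)) = 2.672 - j8.741 V
Step 2 — Sum components: V_total = 221 + j99.29 V.
Step 3 — Convert to polar: |V_total| = 242.3 V, ∠V_total = 24.2°.

V_total = 242.3∠24.2° V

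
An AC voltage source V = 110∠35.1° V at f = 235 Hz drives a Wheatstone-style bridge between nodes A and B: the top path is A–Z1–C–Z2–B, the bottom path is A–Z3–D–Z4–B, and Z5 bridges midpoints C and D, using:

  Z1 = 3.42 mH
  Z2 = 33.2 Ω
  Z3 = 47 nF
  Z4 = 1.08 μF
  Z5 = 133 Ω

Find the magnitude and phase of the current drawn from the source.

Step 1 — Angular frequency: ω = 2π·f = 2π·235 = 1477 rad/s.
Step 2 — Component impedances:
  Z1: Z = jωL = j·1477·0.00342 = 0 + j5.05 Ω
  Z2: Z = R = 33.2 Ω
  Z3: Z = 1/(jωC) = -j/(ω·C) = 0 - j1.441e+04 Ω
  Z4: Z = 1/(jωC) = -j/(ω·C) = 0 - j627.1 Ω
  Z5: Z = R = 133 Ω
Step 3 — Bridge requires nodal analysis (the Z5 bridge couples midpoints C and D, so the two paths cannot be reduced to a simple series/parallel combination). Setting node B to ground and injecting 1 A at node A, the 3-node admittance system at A, C, D solves to V_A = Z_AB = 32.77 + j3.417 Ω = 32.95∠6.0° Ω.
Step 4 — Source phasor: V = 110∠35.1° V = 90 + j63.25 V.
Step 5 — Ohm's law: I = V / Z_total = (90 + j63.25) / (32.77 + j3.417) = 2.916 + j1.626 A.
Step 6 — Convert to polar: |I| = 3.339 A, ∠I = 29.1°.

I = 3.339∠29.1° A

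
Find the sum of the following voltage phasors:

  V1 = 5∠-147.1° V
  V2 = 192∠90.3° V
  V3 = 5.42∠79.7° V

Step 1 — Convert each phasor to rectangular form:
  V1 = 5·(cos(-147.1°) + j·sin(-147.1°)) = -4.198 - j2.716 V
  V2 = 192·(cos(90.3°) + j·sin(90.3°)) = -1.005 + j192 V
  V3 = 5.42·(cos(79.7°) + j·sin(79.7°)) = 0.9691 + j5.333 V
Step 2 — Sum components: V_total = -4.234 + j194.6 V.
Step 3 — Convert to polar: |V_total| = 194.7 V, ∠V_total = 91.2°.

V_total = 194.7∠91.2° V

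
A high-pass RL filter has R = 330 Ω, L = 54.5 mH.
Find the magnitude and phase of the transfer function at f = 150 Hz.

Step 1 — Angular frequency: ω = 2π·150 = 942.5 rad/s.
Step 2 — Transfer function: H(jω) = jωL/(R + jωL).
Step 3 — Numerator jωL = j·51.37; denominator R + jωL = 330 + j51.37.
Step 4 — H = 0.02365 + j0.152.
Step 5 — Magnitude: |H| = 0.1538 (-16.3 dB); phase: φ = 81.2°.

|H| = 0.1538 (-16.3 dB), φ = 81.2°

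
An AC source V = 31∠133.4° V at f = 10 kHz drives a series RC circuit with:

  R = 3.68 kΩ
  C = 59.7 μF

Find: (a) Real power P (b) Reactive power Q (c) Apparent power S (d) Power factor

Step 1 — Angular frequency: ω = 2π·f = 2π·1e+04 = 6.283e+04 rad/s.
Step 2 — Component impedances:
  R: Z = R = 3680 Ω
  C: Z = 1/(jωC) = -j/(ω·C) = 0 - j0.2666 Ω
Step 3 — Series combination: Z_total = R + C = 3680 - j0.2666 Ω = 3680∠-0.0° Ω.
Step 4 — Source phasor: V = 31∠133.4° V = -21.3 + j22.52 V.
Step 5 — Current: I = V / Z = -0.005788 + j0.00612 A = 0.008424∠133.4° A.
Step 6 — Complex power: S = V·I* = 0.2611 - j1.892e-05 VA.
Step 7 — Real power: P = Re(S) = 0.2611 W.
Step 8 — Reactive power: Q = Im(S) = -1.892e-05 VAR.
Step 9 — Apparent power: |S| = 0.2611 VA.
Step 10 — Power factor: PF = P/|S| = 1 (leading).

(a) P = 0.2611 W  (b) Q = -1.892e-05 VAR  (c) S = 0.2611 VA  (d) PF = 1 (leading)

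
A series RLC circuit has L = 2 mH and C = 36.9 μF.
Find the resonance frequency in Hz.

Step 1 — Resonance condition Im(Z)=0 gives ω₀ = 1/√(LC).
Step 2 — ω₀ = 1/√(0.002·3.69e-05) = 3681 rad/s.
Step 3 — f₀ = ω₀/(2π) = 585.9 Hz.

f₀ = 585.9 Hz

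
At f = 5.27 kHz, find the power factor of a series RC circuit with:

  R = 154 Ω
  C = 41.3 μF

Step 1 — Angular frequency: ω = 2π·f = 2π·5270 = 3.311e+04 rad/s.
Step 2 — Component impedances:
  R: Z = R = 154 Ω
  C: Z = 1/(jωC) = -j/(ω·C) = 0 - j0.7312 Ω
Step 3 — Series combination: Z_total = R + C = 154 - j0.7312 Ω = 154∠-0.3° Ω.
Step 4 — Power factor: PF = cos(φ) = Re(Z)/|Z| = 154/154 = 1.
Step 5 — Type: Im(Z) = -0.7312 ⇒ leading (phase φ = -0.3°).

PF = 1 (leading, φ = -0.3°)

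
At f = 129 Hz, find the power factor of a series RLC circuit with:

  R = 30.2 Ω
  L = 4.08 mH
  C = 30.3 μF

Step 1 — Angular frequency: ω = 2π·f = 2π·129 = 810.5 rad/s.
Step 2 — Component impedances:
  R: Z = R = 30.2 Ω
  L: Z = jωL = j·810.5·0.00408 = 0 + j3.307 Ω
  C: Z = 1/(jωC) = -j/(ω·C) = 0 - j40.72 Ω
Step 3 — Series combination: Z_total = R + L + C = 30.2 - j37.41 Ω = 48.08∠-51.1° Ω.
Step 4 — Power factor: PF = cos(φ) = Re(Z)/|Z| = 30.2/48.08 = 0.6281.
Step 5 — Type: Im(Z) = -37.41 ⇒ leading (phase φ = -51.1°).

PF = 0.6281 (leading, φ = -51.1°)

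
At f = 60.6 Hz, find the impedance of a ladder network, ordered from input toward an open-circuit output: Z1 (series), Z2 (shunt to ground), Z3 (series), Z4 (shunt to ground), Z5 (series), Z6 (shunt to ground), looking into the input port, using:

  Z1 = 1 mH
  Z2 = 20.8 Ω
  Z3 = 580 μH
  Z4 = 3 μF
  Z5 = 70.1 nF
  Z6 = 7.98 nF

Step 1 — Angular frequency: ω = 2π·f = 2π·60.6 = 380.8 rad/s.
Step 2 — Component impedances:
  Z1: Z = jωL = j·380.8·0.001 = 0 + j0.3808 Ω
  Z2: Z = R = 20.8 Ω
  Z3: Z = jωL = j·380.8·0.00058 = 0 + j0.2208 Ω
  Z4: Z = 1/(jωC) = -j/(ω·C) = 0 - j875.4 Ω
  Z5: Z = 1/(jωC) = -j/(ω·C) = 0 - j3.747e+04 Ω
  Z6: Z = 1/(jωC) = -j/(ω·C) = 0 - j3.291e+05 Ω
Step 3 — Ladder network (open output): work backward from the far end, alternating series and parallel combinations. Z_in = 20.79 - j0.1145 Ω = 20.79∠-0.3° Ω.

Z = 20.79 - j0.1145 Ω = 20.79∠-0.3° Ω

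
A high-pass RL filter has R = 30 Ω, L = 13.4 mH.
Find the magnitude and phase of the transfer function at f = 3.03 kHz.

Step 1 — Angular frequency: ω = 2π·3030 = 1.904e+04 rad/s.
Step 2 — Transfer function: H(jω) = jωL/(R + jωL).
Step 3 — Numerator jωL = j·255.1; denominator R + jωL = 30 + j255.1.
Step 4 — H = 0.9864 + j0.116.
Step 5 — Magnitude: |H| = 0.9932 (-0.1 dB); phase: φ = 6.7°.

|H| = 0.9932 (-0.1 dB), φ = 6.7°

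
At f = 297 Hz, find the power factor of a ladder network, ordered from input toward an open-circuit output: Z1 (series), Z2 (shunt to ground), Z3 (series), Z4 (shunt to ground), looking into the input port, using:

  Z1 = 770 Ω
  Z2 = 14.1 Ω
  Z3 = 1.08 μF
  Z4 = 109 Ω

Step 1 — Angular frequency: ω = 2π·f = 2π·297 = 1866 rad/s.
Step 2 — Component impedances:
  Z1: Z = R = 770 Ω
  Z2: Z = R = 14.1 Ω
  Z3: Z = 1/(jωC) = -j/(ω·C) = 0 - j496.2 Ω
  Z4: Z = R = 109 Ω
Step 3 — Ladder network (open output): work backward from the far end, alternating series and parallel combinations. Z_in = 784 - j0.3774 Ω = 784∠-0.0° Ω.
Step 4 — Power factor: PF = cos(φ) = Re(Z)/|Z| = 784/784 = 1.
Step 5 — Type: Im(Z) = -0.3774 ⇒ leading (phase φ = -0.0°).

PF = 1 (leading, φ = -0.0°)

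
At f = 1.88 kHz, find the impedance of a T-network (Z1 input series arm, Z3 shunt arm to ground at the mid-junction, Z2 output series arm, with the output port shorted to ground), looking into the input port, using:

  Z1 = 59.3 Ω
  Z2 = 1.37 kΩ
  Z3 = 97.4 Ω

Step 1 — Angular frequency: ω = 2π·f = 2π·1880 = 1.181e+04 rad/s.
Step 2 — Component impedances:
  Z1: Z = R = 59.3 Ω
  Z2: Z = R = 1370 Ω
  Z3: Z = R = 97.4 Ω
Step 3 — With the output port shorted to ground, the output series arm Z2 runs from the junction to ground; the shunt arm Z3 also runs from the junction to ground. They appear in parallel: Z3 || Z2 = 90.93 Ω.
Step 4 — Series with input arm Z1: Z_in = Z1 + (Z3 || Z2) = 150.2 Ω = 150.2∠0.0° Ω.

Z = 150.2 Ω = 150.2∠0.0° Ω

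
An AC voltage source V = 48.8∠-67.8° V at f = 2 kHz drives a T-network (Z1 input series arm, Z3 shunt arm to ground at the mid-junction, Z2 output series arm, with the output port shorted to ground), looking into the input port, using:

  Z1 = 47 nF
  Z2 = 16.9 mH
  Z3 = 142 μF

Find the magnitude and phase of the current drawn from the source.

Step 1 — Angular frequency: ω = 2π·f = 2π·2000 = 1.257e+04 rad/s.
Step 2 — Component impedances:
  Z1: Z = 1/(jωC) = -j/(ω·C) = 0 - j1693 Ω
  Z2: Z = jωL = j·1.257e+04·0.0169 = 0 + j212.4 Ω
  Z3: Z = 1/(jωC) = -j/(ω·C) = 0 - j0.5604 Ω
Step 3 — With the output port shorted to ground, the output series arm Z2 runs from the junction to ground; the shunt arm Z3 also runs from the junction to ground. They appear in parallel: Z3 || Z2 = 0 - j0.5619 Ω.
Step 4 — Series with input arm Z1: Z_in = Z1 + (Z3 || Z2) = 0 - j1694 Ω = 1694∠-90.0° Ω.
Step 5 — Source phasor: V = 48.8∠-67.8° V = 18.44 - j45.18 V.
Step 6 — Ohm's law: I = V / Z_total = (18.44 - j45.18) / (0 - j1694) = 0.02668 + j0.01089 A.
Step 7 — Convert to polar: |I| = 0.02881 A, ∠I = 22.2°.

I = 0.02881∠22.2° A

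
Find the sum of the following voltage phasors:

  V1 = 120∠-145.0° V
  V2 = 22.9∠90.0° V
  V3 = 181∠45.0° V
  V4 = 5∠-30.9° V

Step 1 — Convert each phasor to rectangular form:
  V1 = 120·(cos(-145.0°) + j·sin(-145.0°)) = -98.3 - j68.83 V
  V2 = 22.9·(cos(90.0°) + j·sin(90.0°)) = 0 + j22.9 V
  V3 = 181·(cos(45.0°) + j·sin(45.0°)) = 128 + j128 V
  V4 = 5·(cos(-30.9°) + j·sin(-30.9°)) = 4.29 - j2.568 V
Step 2 — Sum components: V_total = 33.98 + j79.49 V.
Step 3 — Convert to polar: |V_total| = 86.45 V, ∠V_total = 66.9°.

V_total = 86.45∠66.9° V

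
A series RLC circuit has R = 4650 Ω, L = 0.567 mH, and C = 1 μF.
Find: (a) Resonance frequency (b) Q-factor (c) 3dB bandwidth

Step 1 — Resonance: ω₀ = 1/√(LC) = 1/√(0.000567·1e-06) = 4.2e+04 rad/s.
Step 2 — f₀ = ω₀/(2π) = 6684 Hz.
Step 3 — Series Q: Q = ω₀L/R = 4.2e+04·0.000567/4650 = 0.005121.
Step 4 — Bandwidth: Δω = ω₀/Q = 8.201e+06 rad/s; BW = Δω/(2π) = 1.305e+06 Hz.

(a) f₀ = 6684 Hz  (b) Q = 0.005121  (c) BW = 1.305e+06 Hz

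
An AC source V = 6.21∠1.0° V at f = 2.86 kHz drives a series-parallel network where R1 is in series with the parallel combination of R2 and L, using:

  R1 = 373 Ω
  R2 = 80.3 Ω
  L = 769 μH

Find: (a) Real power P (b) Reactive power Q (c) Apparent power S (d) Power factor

Step 1 — Angular frequency: ω = 2π·f = 2π·2860 = 1.797e+04 rad/s.
Step 2 — Component impedances:
  R1: Z = R = 373 Ω
  R2: Z = R = 80.3 Ω
  L: Z = jωL = j·1.797e+04·0.000769 = 0 + j13.82 Ω
Step 3 — Parallel branch: R2 || L = 1/(1/R2 + 1/L) = 2.31 + j13.42 Ω.
Step 4 — Series with R1: Z_total = R1 + (R2 || L) = 375.3 + j13.42 Ω = 375.5∠2.0° Ω.
Step 5 — Source phasor: V = 6.21∠1.0° V = 6.209 + j0.1084 V.
Step 6 — Current: I = V / Z = 0.01653 - j0.0003025 A = 0.01654∠-1.0° A.
Step 7 — Complex power: S = V·I* = 0.1026 + j0.00367 VA.
Step 8 — Real power: P = Re(S) = 0.1026 W.
Step 9 — Reactive power: Q = Im(S) = 0.00367 VAR.
Step 10 — Apparent power: |S| = 0.1027 VA.
Step 11 — Power factor: PF = P/|S| = 0.9994 (lagging).

(a) P = 0.1026 W  (b) Q = 0.00367 VAR  (c) S = 0.1027 VA  (d) PF = 0.9994 (lagging)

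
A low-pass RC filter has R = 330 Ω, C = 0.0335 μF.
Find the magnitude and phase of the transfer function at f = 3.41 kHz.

Step 1 — Angular frequency: ω = 2π·3410 = 2.143e+04 rad/s.
Step 2 — Transfer function: H(jω) = 1/(1 + jωRC).
Step 3 — Denominator: 1 + jωRC = 1 + j·2.143e+04·330·3.35e-08 = 1 + j0.2369.
Step 4 — H = 0.9469 - j0.2243.
Step 5 — Magnitude: |H| = 0.9731 (-0.2 dB); phase: φ = -13.3°.

|H| = 0.9731 (-0.2 dB), φ = -13.3°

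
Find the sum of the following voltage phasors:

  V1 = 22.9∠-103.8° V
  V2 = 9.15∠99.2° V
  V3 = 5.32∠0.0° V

Step 1 — Convert each phasor to rectangular form:
  V1 = 22.9·(cos(-103.8°) + j·sin(-103.8°)) = -5.462 - j22.24 V
  V2 = 9.15·(cos(99.2°) + j·sin(99.2°)) = -1.463 + j9.032 V
  V3 = 5.32·(cos(0.0°) + j·sin(0.0°)) = 5.32 V
Step 2 — Sum components: V_total = -1.605 - j13.21 V.
Step 3 — Convert to polar: |V_total| = 13.3 V, ∠V_total = -96.9°.

V_total = 13.3∠-96.9° V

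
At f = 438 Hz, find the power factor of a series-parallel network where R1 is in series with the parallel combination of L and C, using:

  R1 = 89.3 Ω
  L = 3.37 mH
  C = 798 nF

Step 1 — Angular frequency: ω = 2π·f = 2π·438 = 2752 rad/s.
Step 2 — Component impedances:
  R1: Z = R = 89.3 Ω
  L: Z = jωL = j·2752·0.00337 = 0 + j9.274 Ω
  C: Z = 1/(jωC) = -j/(ω·C) = 0 - j455.3 Ω
Step 3 — Parallel branch: L || C = 1/(1/L + 1/C) = 0 + j9.467 Ω.
Step 4 — Series with R1: Z_total = R1 + (L || C) = 89.3 + j9.467 Ω = 89.8∠6.1° Ω.
Step 5 — Power factor: PF = cos(φ) = Re(Z)/|Z| = 89.3/89.8 = 0.9944.
Step 6 — Type: Im(Z) = 9.467 ⇒ lagging (phase φ = 6.1°).

PF = 0.9944 (lagging, φ = 6.1°)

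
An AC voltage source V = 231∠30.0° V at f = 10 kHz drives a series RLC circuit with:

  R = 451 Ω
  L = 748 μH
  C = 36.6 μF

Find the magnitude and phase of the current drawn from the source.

Step 1 — Angular frequency: ω = 2π·f = 2π·1e+04 = 6.283e+04 rad/s.
Step 2 — Component impedances:
  R: Z = R = 451 Ω
  L: Z = jωL = j·6.283e+04·0.000748 = 0 + j47 Ω
  C: Z = 1/(jωC) = -j/(ω·C) = 0 - j0.4348 Ω
Step 3 — Series combination: Z_total = R + L + C = 451 + j46.56 Ω = 453.4∠5.9° Ω.
Step 4 — Source phasor: V = 231∠30.0° V = 200.1 + j115.5 V.
Step 5 — Ohm's law: I = V / Z_total = (200.1 + j115.5) / (451 + j46.56) = 0.4651 + j0.2081 A.
Step 6 — Convert to polar: |I| = 0.5095 A, ∠I = 24.1°.

I = 0.5095∠24.1° A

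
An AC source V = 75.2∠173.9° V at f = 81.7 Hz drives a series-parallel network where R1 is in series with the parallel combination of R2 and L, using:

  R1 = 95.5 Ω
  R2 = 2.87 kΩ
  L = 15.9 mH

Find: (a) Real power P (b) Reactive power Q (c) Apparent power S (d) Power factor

Step 1 — Angular frequency: ω = 2π·f = 2π·81.7 = 513.3 rad/s.
Step 2 — Component impedances:
  R1: Z = R = 95.5 Ω
  R2: Z = R = 2870 Ω
  L: Z = jωL = j·513.3·0.0159 = 0 + j8.162 Ω
Step 3 — Parallel branch: R2 || L = 1/(1/R2 + 1/L) = 0.02321 + j8.162 Ω.
Step 4 — Series with R1: Z_total = R1 + (R2 || L) = 95.52 + j8.162 Ω = 95.87∠4.9° Ω.
Step 5 — Source phasor: V = 75.2∠173.9° V = -74.77 + j7.991 V.
Step 6 — Current: I = V / Z = -0.77 + j0.1494 A = 0.7844∠169.0° A.
Step 7 — Complex power: S = V·I* = 58.77 + j5.022 VA.
Step 8 — Real power: P = Re(S) = 58.77 W.
Step 9 — Reactive power: Q = Im(S) = 5.022 VAR.
Step 10 — Apparent power: |S| = 58.99 VA.
Step 11 — Power factor: PF = P/|S| = 0.9964 (lagging).

(a) P = 58.77 W  (b) Q = 5.022 VAR  (c) S = 58.99 VA  (d) PF = 0.9964 (lagging)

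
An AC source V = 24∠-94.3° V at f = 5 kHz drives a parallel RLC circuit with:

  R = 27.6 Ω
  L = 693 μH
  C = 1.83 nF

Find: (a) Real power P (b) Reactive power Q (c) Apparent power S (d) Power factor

Step 1 — Angular frequency: ω = 2π·f = 2π·5000 = 3.142e+04 rad/s.
Step 2 — Component impedances:
  R: Z = R = 27.6 Ω
  L: Z = jωL = j·3.142e+04·0.000693 = 0 + j21.77 Ω
  C: Z = 1/(jωC) = -j/(ω·C) = 0 - j1.739e+04 Ω
Step 3 — Parallel combination: 1/Z_total = 1/R + 1/L + 1/C; Z_total = 10.6 + j13.42 Ω = 17.11∠51.7° Ω.
Step 4 — Source phasor: V = 24∠-94.3° V = -1.799 - j23.93 V.
Step 5 — Current: I = V / Z = -1.163 - j0.7846 A = 1.403∠-146.0° A.
Step 6 — Complex power: S = V·I* = 20.87 + j26.42 VA.
Step 7 — Real power: P = Re(S) = 20.87 W.
Step 8 — Reactive power: Q = Im(S) = 26.42 VAR.
Step 9 — Apparent power: |S| = 33.67 VA.
Step 10 — Power factor: PF = P/|S| = 0.6198 (lagging).

(a) P = 20.87 W  (b) Q = 26.42 VAR  (c) S = 33.67 VA  (d) PF = 0.6198 (lagging)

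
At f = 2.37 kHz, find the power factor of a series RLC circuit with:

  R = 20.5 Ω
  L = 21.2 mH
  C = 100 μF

Step 1 — Angular frequency: ω = 2π·f = 2π·2370 = 1.489e+04 rad/s.
Step 2 — Component impedances:
  R: Z = R = 20.5 Ω
  L: Z = jωL = j·1.489e+04·0.0212 = 0 + j315.7 Ω
  C: Z = 1/(jωC) = -j/(ω·C) = 0 - j0.6715 Ω
Step 3 — Series combination: Z_total = R + L + C = 20.5 + j315 Ω = 315.7∠86.3° Ω.
Step 4 — Power factor: PF = cos(φ) = Re(Z)/|Z| = 20.5/315.7 = 0.06494.
Step 5 — Type: Im(Z) = 315 ⇒ lagging (phase φ = 86.3°).

PF = 0.06494 (lagging, φ = 86.3°)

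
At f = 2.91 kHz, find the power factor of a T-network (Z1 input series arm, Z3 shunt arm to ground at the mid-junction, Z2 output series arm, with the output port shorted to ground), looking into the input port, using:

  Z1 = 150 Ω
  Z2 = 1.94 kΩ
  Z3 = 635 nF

Step 1 — Angular frequency: ω = 2π·f = 2π·2910 = 1.828e+04 rad/s.
Step 2 — Component impedances:
  Z1: Z = R = 150 Ω
  Z2: Z = R = 1940 Ω
  Z3: Z = 1/(jωC) = -j/(ω·C) = 0 - j86.13 Ω
Step 3 — With the output port shorted to ground, the output series arm Z2 runs from the junction to ground; the shunt arm Z3 also runs from the junction to ground. They appear in parallel: Z3 || Z2 = 3.816 - j85.96 Ω.
Step 4 — Series with input arm Z1: Z_in = Z1 + (Z3 || Z2) = 153.8 - j85.96 Ω = 176.2∠-29.2° Ω.
Step 5 — Power factor: PF = cos(φ) = Re(Z)/|Z| = 153.8/176.2 = 0.8729.
Step 6 — Type: Im(Z) = -85.96 ⇒ leading (phase φ = -29.2°).

PF = 0.8729 (leading, φ = -29.2°)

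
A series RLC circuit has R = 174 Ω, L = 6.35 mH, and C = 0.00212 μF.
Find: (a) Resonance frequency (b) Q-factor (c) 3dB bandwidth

Step 1 — Resonance: ω₀ = 1/√(LC) = 1/√(0.00635·2.12e-09) = 2.725e+05 rad/s.
Step 2 — f₀ = ω₀/(2π) = 4.338e+04 Hz.
Step 3 — Series Q: Q = ω₀L/R = 2.725e+05·0.00635/174 = 9.946.
Step 4 — Bandwidth: Δω = ω₀/Q = 2.74e+04 rad/s; BW = Δω/(2π) = 4361 Hz.

(a) f₀ = 4.338e+04 Hz  (b) Q = 9.946  (c) BW = 4361 Hz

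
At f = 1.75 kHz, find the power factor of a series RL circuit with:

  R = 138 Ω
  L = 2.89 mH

Step 1 — Angular frequency: ω = 2π·f = 2π·1750 = 1.1e+04 rad/s.
Step 2 — Component impedances:
  R: Z = R = 138 Ω
  L: Z = jωL = j·1.1e+04·0.00289 = 0 + j31.78 Ω
Step 3 — Series combination: Z_total = R + L = 138 + j31.78 Ω = 141.6∠13.0° Ω.
Step 4 — Power factor: PF = cos(φ) = Re(Z)/|Z| = 138/141.61 = 0.9745.
Step 5 — Type: Im(Z) = 31.78 ⇒ lagging (phase φ = 13.0°).

PF = 0.9745 (lagging, φ = 13.0°)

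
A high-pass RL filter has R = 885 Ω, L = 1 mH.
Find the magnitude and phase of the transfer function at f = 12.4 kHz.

Step 1 — Angular frequency: ω = 2π·1.24e+04 = 7.791e+04 rad/s.
Step 2 — Transfer function: H(jω) = jωL/(R + jωL).
Step 3 — Numerator jωL = j·77.91; denominator R + jωL = 885 + j77.91.
Step 4 — H = 0.007691 + j0.08736.
Step 5 — Magnitude: |H| = 0.0877 (-21.1 dB); phase: φ = 85.0°.

|H| = 0.0877 (-21.1 dB), φ = 85.0°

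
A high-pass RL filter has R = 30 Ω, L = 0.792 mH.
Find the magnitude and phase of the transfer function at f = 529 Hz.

Step 1 — Angular frequency: ω = 2π·529 = 3324 rad/s.
Step 2 — Transfer function: H(jω) = jωL/(R + jωL).
Step 3 — Numerator jωL = j·2.632; denominator R + jωL = 30 + j2.632.
Step 4 — H = 0.007641 + j0.08708.
Step 5 — Magnitude: |H| = 0.08741 (-21.2 dB); phase: φ = 85.0°.

|H| = 0.08741 (-21.2 dB), φ = 85.0°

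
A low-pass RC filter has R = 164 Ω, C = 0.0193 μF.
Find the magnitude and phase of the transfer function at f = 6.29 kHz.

Step 1 — Angular frequency: ω = 2π·6290 = 3.952e+04 rad/s.
Step 2 — Transfer function: H(jω) = 1/(1 + jωRC).
Step 3 — Denominator: 1 + jωRC = 1 + j·3.952e+04·164·1.93e-08 = 1 + j0.1251.
Step 4 — H = 0.9846 - j0.1232.
Step 5 — Magnitude: |H| = 0.9923 (-0.1 dB); phase: φ = -7.1°.

|H| = 0.9923 (-0.1 dB), φ = -7.1°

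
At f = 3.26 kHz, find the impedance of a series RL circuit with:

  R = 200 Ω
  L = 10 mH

Step 1 — Angular frequency: ω = 2π·f = 2π·3260 = 2.048e+04 rad/s.
Step 2 — Component impedances:
  R: Z = R = 200 Ω
  L: Z = jωL = j·2.048e+04·0.01 = 0 + j204.8 Ω
Step 3 — Series combination: Z_total = R + L = 200 + j204.8 Ω = 286.3∠45.7° Ω.

Z = 200 + j204.8 Ω = 286.3∠45.7° Ω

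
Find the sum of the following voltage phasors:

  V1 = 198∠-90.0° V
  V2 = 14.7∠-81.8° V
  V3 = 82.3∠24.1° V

Step 1 — Convert each phasor to rectangular form:
  V1 = 198·(cos(-90.0°) + j·sin(-90.0°)) = 0 - j198 V
  V2 = 14.7·(cos(-81.8°) + j·sin(-81.8°)) = 2.097 - j14.55 V
  V3 = 82.3·(cos(24.1°) + j·sin(24.1°)) = 75.13 + j33.61 V
Step 2 — Sum components: V_total = 77.22 - j178.9 V.
Step 3 — Convert to polar: |V_total| = 194.9 V, ∠V_total = -66.7°.

V_total = 194.9∠-66.7° V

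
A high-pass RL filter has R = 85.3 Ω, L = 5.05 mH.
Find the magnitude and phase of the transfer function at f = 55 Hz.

Step 1 — Angular frequency: ω = 2π·55 = 345.6 rad/s.
Step 2 — Transfer function: H(jω) = jωL/(R + jωL).
Step 3 — Numerator jωL = j·1.745; denominator R + jωL = 85.3 + j1.745.
Step 4 — H = 0.0004184 + j0.02045.
Step 5 — Magnitude: |H| = 0.02045 (-33.8 dB); phase: φ = 88.8°.

|H| = 0.02045 (-33.8 dB), φ = 88.8°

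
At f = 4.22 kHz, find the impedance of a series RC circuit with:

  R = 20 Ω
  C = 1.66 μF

Step 1 — Angular frequency: ω = 2π·f = 2π·4220 = 2.652e+04 rad/s.
Step 2 — Component impedances:
  R: Z = R = 20 Ω
  C: Z = 1/(jωC) = -j/(ω·C) = 0 - j22.72 Ω
Step 3 — Series combination: Z_total = R + C = 20 - j22.72 Ω = 30.27∠-48.6° Ω.

Z = 20 - j22.72 Ω = 30.27∠-48.6° Ω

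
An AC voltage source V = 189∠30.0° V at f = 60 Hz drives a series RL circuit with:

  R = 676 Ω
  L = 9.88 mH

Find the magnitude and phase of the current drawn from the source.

Step 1 — Angular frequency: ω = 2π·f = 2π·60 = 377 rad/s.
Step 2 — Component impedances:
  R: Z = R = 676 Ω
  L: Z = jωL = j·377·0.00988 = 0 + j3.725 Ω
Step 3 — Series combination: Z_total = R + L = 676 + j3.725 Ω = 676∠0.3° Ω.
Step 4 — Source phasor: V = 189∠30.0° V = 163.7 + j94.5 V.
Step 5 — Ohm's law: I = V / Z_total = (163.7 + j94.5) / (676 + j3.725) = 0.2429 + j0.1385 A.
Step 6 — Convert to polar: |I| = 0.2796 A, ∠I = 29.7°.

I = 0.2796∠29.7° A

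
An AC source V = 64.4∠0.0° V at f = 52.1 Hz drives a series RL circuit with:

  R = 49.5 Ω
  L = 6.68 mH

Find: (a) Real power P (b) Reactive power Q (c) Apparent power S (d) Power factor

Step 1 — Angular frequency: ω = 2π·f = 2π·52.1 = 327.4 rad/s.
Step 2 — Component impedances:
  R: Z = R = 49.5 Ω
  L: Z = jωL = j·327.4·0.00668 = 0 + j2.187 Ω
Step 3 — Series combination: Z_total = R + L = 49.5 + j2.187 Ω = 49.55∠2.5° Ω.
Step 4 — Source phasor: V = 64.4∠0.0° V = 64.4 V.
Step 5 — Current: I = V / Z = 1.298 - j0.05736 A = 1.3∠-2.5° A.
Step 6 — Complex power: S = V·I* = 83.62 + j3.694 VA.
Step 7 — Real power: P = Re(S) = 83.62 W.
Step 8 — Reactive power: Q = Im(S) = 3.694 VAR.
Step 9 — Apparent power: |S| = 83.7 VA.
Step 10 — Power factor: PF = P/|S| = 0.999 (lagging).

(a) P = 83.62 W  (b) Q = 3.694 VAR  (c) S = 83.7 VA  (d) PF = 0.999 (lagging)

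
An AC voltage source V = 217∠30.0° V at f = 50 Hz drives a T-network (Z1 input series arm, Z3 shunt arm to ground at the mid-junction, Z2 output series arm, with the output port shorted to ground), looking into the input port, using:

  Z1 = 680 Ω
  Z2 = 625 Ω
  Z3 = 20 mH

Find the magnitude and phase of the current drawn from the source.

Step 1 — Angular frequency: ω = 2π·f = 2π·50 = 314.2 rad/s.
Step 2 — Component impedances:
  Z1: Z = R = 680 Ω
  Z2: Z = R = 625 Ω
  Z3: Z = jωL = j·314.2·0.02 = 0 + j6.283 Ω
Step 3 — With the output port shorted to ground, the output series arm Z2 runs from the junction to ground; the shunt arm Z3 also runs from the junction to ground. They appear in parallel: Z3 || Z2 = 0.06316 + j6.283 Ω.
Step 4 — Series with input arm Z1: Z_in = Z1 + (Z3 || Z2) = 680.1 + j6.283 Ω = 680.1∠0.5° Ω.
Step 5 — Source phasor: V = 217∠30.0° V = 187.9 + j108.5 V.
Step 6 — Ohm's law: I = V / Z_total = (187.9 + j108.5) / (680.1 + j6.283) = 0.2778 + j0.157 A.
Step 7 — Convert to polar: |I| = 0.3191 A, ∠I = 29.5°.

I = 0.3191∠29.5° A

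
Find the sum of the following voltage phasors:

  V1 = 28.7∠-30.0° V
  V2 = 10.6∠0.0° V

Step 1 — Convert each phasor to rectangular form:
  V1 = 28.7·(cos(-30.0°) + j·sin(-30.0°)) = 24.85 - j14.35 V
  V2 = 10.6·(cos(0.0°) + j·sin(0.0°)) = 10.6 V
Step 2 — Sum components: V_total = 35.45 - j14.35 V.
Step 3 — Convert to polar: |V_total| = 38.25 V, ∠V_total = -22.0°.

V_total = 38.25∠-22.0° V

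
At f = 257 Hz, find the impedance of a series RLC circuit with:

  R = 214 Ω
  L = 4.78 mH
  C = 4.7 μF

Step 1 — Angular frequency: ω = 2π·f = 2π·257 = 1615 rad/s.
Step 2 — Component impedances:
  R: Z = R = 214 Ω
  L: Z = jωL = j·1615·0.00478 = 0 + j7.719 Ω
  C: Z = 1/(jωC) = -j/(ω·C) = 0 - j131.8 Ω
Step 3 — Series combination: Z_total = R + L + C = 214 - j124 Ω = 247.4∠-30.1° Ω.

Z = 214 - j124 Ω = 247.4∠-30.1° Ω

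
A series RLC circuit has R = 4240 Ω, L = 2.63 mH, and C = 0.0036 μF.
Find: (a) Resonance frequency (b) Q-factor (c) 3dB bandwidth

Step 1 — Resonance: ω₀ = 1/√(LC) = 1/√(0.00263·3.6e-09) = 3.25e+05 rad/s.
Step 2 — f₀ = ω₀/(2π) = 5.172e+04 Hz.
Step 3 — Series Q: Q = ω₀L/R = 3.25e+05·0.00263/4240 = 0.2016.
Step 4 — Bandwidth: Δω = ω₀/Q = 1.612e+06 rad/s; BW = Δω/(2π) = 2.566e+05 Hz.

(a) f₀ = 5.172e+04 Hz  (b) Q = 0.2016  (c) BW = 2.566e+05 Hz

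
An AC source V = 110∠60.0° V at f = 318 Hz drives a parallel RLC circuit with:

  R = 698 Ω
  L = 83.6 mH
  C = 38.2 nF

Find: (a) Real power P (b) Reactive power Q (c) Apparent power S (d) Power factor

Step 1 — Angular frequency: ω = 2π·f = 2π·318 = 1998 rad/s.
Step 2 — Component impedances:
  R: Z = R = 698 Ω
  L: Z = jωL = j·1998·0.0836 = 0 + j167 Ω
  C: Z = 1/(jωC) = -j/(ω·C) = 0 - j1.31e+04 Ω
Step 3 — Parallel combination: 1/Z_total = 1/R + 1/L + 1/C; Z_total = 38.74 + j159.8 Ω = 164.4∠76.4° Ω.
Step 4 — Source phasor: V = 110∠60.0° V = 55 + j95.26 V.
Step 5 — Current: I = V / Z = 0.6418 - j0.1886 A = 0.669∠-16.4° A.
Step 6 — Complex power: S = V·I* = 17.34 + j71.52 VA.
Step 7 — Real power: P = Re(S) = 17.34 W.
Step 8 — Reactive power: Q = Im(S) = 71.52 VAR.
Step 9 — Apparent power: |S| = 73.59 VA.
Step 10 — Power factor: PF = P/|S| = 0.2356 (lagging).

(a) P = 17.34 W  (b) Q = 71.52 VAR  (c) S = 73.59 VA  (d) PF = 0.2356 (lagging)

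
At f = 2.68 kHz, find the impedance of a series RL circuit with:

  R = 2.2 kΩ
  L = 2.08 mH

Step 1 — Angular frequency: ω = 2π·f = 2π·2680 = 1.684e+04 rad/s.
Step 2 — Component impedances:
  R: Z = R = 2200 Ω
  L: Z = jωL = j·1.684e+04·0.00208 = 0 + j35.02 Ω
Step 3 — Series combination: Z_total = R + L = 2200 + j35.02 Ω = 2200∠0.9° Ω.

Z = 2200 + j35.02 Ω = 2200∠0.9° Ω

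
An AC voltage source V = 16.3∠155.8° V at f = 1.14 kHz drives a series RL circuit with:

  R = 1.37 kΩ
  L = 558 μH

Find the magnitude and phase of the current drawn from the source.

Step 1 — Angular frequency: ω = 2π·f = 2π·1140 = 7163 rad/s.
Step 2 — Component impedances:
  R: Z = R = 1370 Ω
  L: Z = jωL = j·7163·0.000558 = 0 + j3.997 Ω
Step 3 — Series combination: Z_total = R + L = 1370 + j3.997 Ω = 1370∠0.2° Ω.
Step 4 — Source phasor: V = 16.3∠155.8° V = -14.87 + j6.682 V.
Step 5 — Ohm's law: I = V / Z_total = (-14.87 + j6.682) / (1370 + j3.997) = -0.01084 + j0.004909 A.
Step 6 — Convert to polar: |I| = 0.0119 A, ∠I = 155.6°.

I = 0.0119∠155.6° A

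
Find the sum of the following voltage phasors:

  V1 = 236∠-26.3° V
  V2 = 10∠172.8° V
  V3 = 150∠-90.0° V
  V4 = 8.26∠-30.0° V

Step 1 — Convert each phasor to rectangular form:
  V1 = 236·(cos(-26.3°) + j·sin(-26.3°)) = 211.6 - j104.6 V
  V2 = 10·(cos(172.8°) + j·sin(172.8°)) = -9.921 + j1.253 V
  V3 = 150·(cos(-90.0°) + j·sin(-90.0°)) = 0 - j150 V
  V4 = 8.26·(cos(-30.0°) + j·sin(-30.0°)) = 7.153 - j4.13 V
Step 2 — Sum components: V_total = 208.8 - j257.4 V.
Step 3 — Convert to polar: |V_total| = 331.5 V, ∠V_total = -51.0°.

V_total = 331.5∠-51.0° V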